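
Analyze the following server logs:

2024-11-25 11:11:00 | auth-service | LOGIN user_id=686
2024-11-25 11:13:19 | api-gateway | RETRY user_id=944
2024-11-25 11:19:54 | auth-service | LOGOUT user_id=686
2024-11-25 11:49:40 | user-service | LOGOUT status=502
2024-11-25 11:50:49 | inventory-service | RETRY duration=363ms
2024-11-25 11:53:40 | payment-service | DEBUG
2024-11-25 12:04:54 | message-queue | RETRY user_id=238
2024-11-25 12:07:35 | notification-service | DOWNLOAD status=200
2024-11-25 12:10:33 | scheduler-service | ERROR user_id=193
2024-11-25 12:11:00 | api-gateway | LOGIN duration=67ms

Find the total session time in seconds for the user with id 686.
534

To calculate session duration:

1. Find LOGIN event for user_id=686: 2024-11-25 11:11:00
2. Find LOGOUT event for user_id=686: 2024-11-25 11:19:54
3. Session duration: 2024-11-25 11:19:54 - 2024-11-25 11:11:00 = 534 seconds (8 minutes)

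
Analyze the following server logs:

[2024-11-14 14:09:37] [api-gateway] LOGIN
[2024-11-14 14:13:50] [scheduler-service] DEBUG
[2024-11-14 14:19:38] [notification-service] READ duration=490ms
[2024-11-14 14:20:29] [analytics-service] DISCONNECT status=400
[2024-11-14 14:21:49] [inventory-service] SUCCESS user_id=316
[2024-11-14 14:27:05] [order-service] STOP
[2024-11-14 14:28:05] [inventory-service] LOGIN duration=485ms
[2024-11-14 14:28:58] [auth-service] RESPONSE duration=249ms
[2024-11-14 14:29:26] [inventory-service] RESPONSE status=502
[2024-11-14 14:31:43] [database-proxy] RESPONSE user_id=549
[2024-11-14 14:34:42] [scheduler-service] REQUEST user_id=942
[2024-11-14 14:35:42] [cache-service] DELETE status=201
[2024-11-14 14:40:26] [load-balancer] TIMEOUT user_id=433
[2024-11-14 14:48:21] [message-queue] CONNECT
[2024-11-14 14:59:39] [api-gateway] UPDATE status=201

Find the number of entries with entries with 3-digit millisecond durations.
3

To find matching entries:

1. Pattern to match: entries with 3-digit millisecond durations
2. Scan each log entry for the pattern
3. Count matches: 3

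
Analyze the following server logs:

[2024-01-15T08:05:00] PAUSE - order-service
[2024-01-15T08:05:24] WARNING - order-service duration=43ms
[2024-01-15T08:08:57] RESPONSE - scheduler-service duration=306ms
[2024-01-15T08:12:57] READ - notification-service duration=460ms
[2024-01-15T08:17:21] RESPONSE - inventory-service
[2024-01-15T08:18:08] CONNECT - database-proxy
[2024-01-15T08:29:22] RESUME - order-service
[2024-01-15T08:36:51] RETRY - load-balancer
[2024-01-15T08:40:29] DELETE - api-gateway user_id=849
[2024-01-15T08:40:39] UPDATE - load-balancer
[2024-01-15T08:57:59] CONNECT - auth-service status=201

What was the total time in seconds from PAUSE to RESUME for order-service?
1462

To calculate state duration:

1. Find PAUSE event for order-service: 2024-01-15T08:05:00
2. Find RESUME event for order-service: 2024-01-15T08:29:22
3. Calculate duration: 2024-01-15T08:29:22 - 2024-01-15T08:05:00 = 1462 seconds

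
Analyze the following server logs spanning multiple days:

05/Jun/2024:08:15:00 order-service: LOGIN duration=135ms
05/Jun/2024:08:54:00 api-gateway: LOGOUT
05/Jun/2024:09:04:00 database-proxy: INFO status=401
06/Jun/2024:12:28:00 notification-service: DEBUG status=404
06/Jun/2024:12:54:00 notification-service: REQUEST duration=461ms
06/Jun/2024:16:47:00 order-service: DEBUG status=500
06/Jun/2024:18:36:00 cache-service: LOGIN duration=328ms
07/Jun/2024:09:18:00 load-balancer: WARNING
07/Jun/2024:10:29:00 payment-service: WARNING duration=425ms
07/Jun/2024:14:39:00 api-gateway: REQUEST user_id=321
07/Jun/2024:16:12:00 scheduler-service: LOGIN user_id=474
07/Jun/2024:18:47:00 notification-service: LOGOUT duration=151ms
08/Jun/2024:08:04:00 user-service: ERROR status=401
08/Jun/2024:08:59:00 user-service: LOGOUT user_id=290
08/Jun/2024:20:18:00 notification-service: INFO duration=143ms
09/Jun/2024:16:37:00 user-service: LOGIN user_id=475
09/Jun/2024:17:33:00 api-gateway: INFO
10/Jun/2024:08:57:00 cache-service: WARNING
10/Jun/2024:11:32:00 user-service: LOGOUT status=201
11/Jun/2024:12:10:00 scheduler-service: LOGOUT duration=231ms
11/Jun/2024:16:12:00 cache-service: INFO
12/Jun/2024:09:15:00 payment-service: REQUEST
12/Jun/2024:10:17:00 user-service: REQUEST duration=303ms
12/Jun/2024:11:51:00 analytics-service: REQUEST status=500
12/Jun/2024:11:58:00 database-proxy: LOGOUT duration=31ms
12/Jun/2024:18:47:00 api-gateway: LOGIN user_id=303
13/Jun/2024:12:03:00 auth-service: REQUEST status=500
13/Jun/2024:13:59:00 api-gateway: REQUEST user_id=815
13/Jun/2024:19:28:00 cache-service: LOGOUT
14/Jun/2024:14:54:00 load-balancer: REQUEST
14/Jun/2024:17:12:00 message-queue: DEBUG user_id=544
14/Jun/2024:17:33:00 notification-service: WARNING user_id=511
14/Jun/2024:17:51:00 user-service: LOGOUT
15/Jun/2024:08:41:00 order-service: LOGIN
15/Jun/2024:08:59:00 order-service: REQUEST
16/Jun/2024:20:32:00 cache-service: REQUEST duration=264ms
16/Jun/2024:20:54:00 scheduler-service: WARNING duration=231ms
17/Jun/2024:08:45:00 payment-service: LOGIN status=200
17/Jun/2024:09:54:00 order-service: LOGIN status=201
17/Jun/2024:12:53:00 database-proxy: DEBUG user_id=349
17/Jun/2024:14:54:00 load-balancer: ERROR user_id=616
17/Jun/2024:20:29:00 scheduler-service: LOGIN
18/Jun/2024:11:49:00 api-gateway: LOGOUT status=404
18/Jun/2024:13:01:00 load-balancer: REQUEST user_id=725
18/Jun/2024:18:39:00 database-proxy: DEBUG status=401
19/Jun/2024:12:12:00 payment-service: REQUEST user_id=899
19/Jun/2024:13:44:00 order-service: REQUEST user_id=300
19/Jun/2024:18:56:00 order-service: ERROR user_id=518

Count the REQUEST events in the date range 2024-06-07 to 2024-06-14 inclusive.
7

To filter by date range:

1. Date range: 2024-06-07 through 2024-06-14, both dates inclusive
2. Filter for REQUEST events whose date falls in this range
3. Count matching events: 7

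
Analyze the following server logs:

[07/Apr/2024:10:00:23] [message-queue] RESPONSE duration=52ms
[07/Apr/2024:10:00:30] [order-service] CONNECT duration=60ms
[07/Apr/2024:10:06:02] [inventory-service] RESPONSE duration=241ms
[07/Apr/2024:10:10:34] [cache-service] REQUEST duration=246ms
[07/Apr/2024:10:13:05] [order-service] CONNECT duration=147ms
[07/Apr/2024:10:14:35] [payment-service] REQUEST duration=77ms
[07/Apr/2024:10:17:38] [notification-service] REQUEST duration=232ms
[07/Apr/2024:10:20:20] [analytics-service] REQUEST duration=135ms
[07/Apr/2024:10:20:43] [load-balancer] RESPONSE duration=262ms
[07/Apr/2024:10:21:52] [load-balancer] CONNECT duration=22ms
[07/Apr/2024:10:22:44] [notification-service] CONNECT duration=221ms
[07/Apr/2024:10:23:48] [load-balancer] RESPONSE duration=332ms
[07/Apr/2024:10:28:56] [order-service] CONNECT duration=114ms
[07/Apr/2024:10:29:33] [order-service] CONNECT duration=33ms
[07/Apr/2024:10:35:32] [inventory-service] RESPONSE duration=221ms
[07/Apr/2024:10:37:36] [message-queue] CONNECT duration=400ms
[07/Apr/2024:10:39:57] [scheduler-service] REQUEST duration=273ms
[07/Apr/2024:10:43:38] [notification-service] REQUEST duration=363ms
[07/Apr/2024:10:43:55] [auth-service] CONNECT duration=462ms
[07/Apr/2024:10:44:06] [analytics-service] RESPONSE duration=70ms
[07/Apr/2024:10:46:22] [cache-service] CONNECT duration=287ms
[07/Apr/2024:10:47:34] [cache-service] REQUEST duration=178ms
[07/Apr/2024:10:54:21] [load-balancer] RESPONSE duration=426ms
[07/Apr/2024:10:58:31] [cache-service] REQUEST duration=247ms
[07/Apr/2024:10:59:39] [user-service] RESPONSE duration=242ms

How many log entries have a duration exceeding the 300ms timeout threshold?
5

To count timeouts:

1. Threshold: 300ms
2. Extract duration from each log entry
3. Count entries where duration > 300
4. Timeout count: 5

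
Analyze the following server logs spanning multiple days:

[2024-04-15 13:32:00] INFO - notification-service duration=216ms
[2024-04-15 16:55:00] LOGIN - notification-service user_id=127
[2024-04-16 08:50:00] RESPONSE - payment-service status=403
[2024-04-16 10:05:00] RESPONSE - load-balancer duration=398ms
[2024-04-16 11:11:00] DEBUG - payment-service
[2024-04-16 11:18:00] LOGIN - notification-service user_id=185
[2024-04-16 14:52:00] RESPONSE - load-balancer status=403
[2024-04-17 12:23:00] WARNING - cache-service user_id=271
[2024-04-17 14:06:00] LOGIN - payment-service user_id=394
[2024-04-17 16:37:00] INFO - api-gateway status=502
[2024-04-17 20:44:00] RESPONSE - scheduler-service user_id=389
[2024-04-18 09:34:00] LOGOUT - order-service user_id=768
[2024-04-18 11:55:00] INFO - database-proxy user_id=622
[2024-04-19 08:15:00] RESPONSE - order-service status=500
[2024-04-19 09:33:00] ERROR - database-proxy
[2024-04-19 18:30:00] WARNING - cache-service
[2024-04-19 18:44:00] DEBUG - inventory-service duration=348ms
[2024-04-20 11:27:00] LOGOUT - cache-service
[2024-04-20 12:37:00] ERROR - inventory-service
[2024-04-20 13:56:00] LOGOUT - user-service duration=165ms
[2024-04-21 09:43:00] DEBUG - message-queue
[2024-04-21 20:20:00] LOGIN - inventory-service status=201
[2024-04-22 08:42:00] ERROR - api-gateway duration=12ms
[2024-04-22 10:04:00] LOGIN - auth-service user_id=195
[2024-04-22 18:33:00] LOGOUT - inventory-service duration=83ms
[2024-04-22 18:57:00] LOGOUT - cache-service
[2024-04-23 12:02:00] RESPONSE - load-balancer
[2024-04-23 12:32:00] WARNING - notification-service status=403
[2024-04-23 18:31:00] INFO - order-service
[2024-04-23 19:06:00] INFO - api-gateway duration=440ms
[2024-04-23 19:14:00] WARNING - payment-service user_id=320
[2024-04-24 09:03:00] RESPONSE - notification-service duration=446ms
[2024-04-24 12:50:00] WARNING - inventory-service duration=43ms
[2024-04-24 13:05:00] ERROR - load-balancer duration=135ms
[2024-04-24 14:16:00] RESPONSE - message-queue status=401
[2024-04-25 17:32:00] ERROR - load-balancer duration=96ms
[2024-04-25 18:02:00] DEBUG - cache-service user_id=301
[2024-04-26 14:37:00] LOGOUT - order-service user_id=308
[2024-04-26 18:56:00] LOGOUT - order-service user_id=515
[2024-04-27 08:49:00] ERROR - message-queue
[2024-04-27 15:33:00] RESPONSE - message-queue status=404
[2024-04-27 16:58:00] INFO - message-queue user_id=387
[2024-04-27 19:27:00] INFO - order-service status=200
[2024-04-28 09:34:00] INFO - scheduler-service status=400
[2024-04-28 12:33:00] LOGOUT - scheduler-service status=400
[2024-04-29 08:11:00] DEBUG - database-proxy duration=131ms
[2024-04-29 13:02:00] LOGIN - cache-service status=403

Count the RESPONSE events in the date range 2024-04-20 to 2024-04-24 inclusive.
3

To filter by date range:

1. Date range: 2024-04-20 through 2024-04-24, both dates inclusive
2. Filter for RESPONSE events whose date falls in this range
3. Count matching events: 3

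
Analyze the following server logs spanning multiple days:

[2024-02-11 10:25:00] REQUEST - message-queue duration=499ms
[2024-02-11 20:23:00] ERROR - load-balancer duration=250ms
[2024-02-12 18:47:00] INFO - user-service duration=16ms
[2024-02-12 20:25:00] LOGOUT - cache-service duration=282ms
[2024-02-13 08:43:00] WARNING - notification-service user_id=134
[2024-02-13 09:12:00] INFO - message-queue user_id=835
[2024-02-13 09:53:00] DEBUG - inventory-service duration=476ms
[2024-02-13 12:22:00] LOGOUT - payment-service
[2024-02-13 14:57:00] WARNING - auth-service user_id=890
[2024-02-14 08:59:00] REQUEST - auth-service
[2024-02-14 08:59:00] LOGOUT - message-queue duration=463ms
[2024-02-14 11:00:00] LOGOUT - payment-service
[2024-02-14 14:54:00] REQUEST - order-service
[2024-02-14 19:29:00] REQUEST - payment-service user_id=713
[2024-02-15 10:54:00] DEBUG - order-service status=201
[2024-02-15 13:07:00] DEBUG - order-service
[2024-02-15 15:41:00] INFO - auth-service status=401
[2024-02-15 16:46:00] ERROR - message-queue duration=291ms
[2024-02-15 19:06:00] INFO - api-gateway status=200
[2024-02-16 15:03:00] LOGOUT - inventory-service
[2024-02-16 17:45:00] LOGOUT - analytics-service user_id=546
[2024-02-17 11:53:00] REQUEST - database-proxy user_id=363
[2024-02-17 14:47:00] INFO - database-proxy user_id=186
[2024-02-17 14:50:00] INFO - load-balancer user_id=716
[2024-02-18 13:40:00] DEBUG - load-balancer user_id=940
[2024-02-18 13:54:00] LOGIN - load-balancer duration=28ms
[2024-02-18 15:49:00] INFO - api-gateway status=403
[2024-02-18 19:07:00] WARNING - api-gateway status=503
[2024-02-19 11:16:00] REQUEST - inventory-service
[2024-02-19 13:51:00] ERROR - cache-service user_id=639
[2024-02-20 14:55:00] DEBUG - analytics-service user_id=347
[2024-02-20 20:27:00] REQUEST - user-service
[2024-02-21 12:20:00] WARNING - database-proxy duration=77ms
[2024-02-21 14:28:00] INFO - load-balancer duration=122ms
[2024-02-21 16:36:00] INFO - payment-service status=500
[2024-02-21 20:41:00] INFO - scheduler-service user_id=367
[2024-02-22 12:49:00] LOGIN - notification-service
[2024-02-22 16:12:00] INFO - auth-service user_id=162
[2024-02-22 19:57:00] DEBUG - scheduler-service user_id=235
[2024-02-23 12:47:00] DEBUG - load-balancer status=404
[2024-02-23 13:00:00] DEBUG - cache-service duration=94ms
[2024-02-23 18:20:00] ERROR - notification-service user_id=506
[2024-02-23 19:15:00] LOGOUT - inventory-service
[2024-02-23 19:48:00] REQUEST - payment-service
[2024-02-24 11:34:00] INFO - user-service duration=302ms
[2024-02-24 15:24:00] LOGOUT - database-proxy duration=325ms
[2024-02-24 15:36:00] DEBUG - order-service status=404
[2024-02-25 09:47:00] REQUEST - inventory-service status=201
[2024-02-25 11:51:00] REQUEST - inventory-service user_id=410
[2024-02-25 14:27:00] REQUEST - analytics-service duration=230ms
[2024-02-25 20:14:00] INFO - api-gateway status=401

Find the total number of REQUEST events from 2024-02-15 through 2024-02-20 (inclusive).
3

To filter by date range:

1. Date range: 2024-02-15 through 2024-02-20, both dates inclusive
2. Filter for REQUEST events whose date falls in this range
3. Count matching events: 3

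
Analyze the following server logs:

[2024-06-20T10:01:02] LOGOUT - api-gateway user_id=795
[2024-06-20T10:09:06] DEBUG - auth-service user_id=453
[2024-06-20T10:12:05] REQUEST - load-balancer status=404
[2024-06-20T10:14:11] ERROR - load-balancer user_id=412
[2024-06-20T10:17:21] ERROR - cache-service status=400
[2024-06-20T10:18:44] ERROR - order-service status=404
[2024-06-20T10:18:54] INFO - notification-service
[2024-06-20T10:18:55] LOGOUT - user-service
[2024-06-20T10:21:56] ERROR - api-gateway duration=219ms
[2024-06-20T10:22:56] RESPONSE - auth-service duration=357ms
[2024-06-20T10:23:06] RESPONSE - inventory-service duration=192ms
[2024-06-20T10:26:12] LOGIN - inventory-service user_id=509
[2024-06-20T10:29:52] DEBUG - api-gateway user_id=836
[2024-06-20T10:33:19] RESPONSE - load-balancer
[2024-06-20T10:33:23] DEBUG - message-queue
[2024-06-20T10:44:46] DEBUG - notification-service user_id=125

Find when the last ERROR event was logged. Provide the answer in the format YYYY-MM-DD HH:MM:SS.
2024-06-20 10:21:56

To find the last event:

1. Filter for all ERROR events
2. Sort by timestamp
3. Select the last one
4. Timestamp: 2024-06-20 10:21:56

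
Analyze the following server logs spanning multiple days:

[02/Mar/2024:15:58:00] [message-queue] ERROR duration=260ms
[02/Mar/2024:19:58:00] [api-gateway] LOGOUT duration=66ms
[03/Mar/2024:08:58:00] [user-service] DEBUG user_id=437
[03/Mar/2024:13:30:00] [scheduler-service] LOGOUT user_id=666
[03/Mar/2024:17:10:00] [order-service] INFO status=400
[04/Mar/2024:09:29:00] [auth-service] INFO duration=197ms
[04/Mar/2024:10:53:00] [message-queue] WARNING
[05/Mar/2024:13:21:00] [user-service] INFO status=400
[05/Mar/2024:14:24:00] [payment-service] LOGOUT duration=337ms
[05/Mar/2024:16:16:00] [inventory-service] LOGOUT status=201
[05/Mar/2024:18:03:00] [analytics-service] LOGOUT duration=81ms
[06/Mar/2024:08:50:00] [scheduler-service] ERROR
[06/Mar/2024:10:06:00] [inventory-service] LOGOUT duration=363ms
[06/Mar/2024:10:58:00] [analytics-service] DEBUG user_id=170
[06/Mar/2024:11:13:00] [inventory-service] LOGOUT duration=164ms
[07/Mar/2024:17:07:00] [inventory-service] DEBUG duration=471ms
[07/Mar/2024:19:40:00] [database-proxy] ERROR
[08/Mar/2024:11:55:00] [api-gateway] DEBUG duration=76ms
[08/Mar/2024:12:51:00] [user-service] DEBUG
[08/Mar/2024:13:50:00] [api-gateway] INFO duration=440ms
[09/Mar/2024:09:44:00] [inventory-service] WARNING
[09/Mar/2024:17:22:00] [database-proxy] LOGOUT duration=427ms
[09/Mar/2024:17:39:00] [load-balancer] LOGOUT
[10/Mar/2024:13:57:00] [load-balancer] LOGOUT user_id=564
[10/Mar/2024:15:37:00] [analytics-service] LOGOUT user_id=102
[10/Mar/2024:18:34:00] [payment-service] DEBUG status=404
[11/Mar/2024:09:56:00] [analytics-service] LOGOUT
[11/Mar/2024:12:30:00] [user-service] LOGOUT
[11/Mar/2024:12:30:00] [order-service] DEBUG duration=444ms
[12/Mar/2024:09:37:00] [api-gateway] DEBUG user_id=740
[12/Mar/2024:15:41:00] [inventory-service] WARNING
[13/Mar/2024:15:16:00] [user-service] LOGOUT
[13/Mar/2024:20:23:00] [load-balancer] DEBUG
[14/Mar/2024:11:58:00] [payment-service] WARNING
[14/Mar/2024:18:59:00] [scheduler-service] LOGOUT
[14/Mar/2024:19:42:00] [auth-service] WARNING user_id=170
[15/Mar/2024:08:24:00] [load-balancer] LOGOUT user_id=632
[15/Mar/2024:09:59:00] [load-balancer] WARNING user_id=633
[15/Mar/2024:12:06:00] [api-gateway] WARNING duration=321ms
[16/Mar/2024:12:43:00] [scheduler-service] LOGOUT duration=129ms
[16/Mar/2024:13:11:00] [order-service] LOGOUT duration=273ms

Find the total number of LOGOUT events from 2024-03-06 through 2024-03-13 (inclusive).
9

To filter by date range:

1. Date range: 2024-03-06 through 2024-03-13, both dates inclusive
2. Filter for LOGOUT events whose date falls in this range
3. Count matching events: 9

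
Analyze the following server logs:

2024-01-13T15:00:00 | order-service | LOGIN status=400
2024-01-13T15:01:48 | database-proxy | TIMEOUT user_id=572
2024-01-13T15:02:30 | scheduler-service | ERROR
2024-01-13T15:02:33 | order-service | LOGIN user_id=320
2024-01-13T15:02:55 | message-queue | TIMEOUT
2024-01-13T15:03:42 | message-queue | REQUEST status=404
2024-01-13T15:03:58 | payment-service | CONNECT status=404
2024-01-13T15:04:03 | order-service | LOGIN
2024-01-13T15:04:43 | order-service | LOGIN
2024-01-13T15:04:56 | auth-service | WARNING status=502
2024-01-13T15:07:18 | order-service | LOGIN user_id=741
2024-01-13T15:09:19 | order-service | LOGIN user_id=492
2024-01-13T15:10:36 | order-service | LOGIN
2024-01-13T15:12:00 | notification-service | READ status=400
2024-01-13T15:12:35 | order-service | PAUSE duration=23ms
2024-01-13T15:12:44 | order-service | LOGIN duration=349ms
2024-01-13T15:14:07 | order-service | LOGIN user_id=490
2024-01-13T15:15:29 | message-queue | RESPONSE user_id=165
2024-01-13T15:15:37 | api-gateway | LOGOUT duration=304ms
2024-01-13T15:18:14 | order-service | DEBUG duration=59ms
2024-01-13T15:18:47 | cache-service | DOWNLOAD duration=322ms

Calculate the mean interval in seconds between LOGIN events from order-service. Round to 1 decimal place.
105.9

To calculate average interval:

1. Find all LOGIN events for order-service in order
2. Calculate time gaps between consecutive events
3. Compute mean of gaps: 847 / 8 = 105.9 seconds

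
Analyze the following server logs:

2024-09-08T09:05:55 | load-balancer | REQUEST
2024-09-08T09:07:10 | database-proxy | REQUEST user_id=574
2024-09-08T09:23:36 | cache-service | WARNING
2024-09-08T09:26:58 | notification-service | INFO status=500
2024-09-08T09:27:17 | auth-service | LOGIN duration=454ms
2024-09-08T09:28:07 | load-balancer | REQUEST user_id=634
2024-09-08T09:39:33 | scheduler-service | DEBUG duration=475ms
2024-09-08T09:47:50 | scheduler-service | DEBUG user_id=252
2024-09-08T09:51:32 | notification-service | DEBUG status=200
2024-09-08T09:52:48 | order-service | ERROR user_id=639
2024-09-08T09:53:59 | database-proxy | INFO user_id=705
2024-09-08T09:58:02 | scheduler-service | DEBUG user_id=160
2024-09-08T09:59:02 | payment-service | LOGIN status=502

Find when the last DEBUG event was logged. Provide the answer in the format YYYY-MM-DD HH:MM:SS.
2024-09-08 09:58:02

To find the last event:

1. Filter for all DEBUG events
2. Sort by timestamp
3. Select the last one
4. Timestamp: 2024-09-08 09:58:02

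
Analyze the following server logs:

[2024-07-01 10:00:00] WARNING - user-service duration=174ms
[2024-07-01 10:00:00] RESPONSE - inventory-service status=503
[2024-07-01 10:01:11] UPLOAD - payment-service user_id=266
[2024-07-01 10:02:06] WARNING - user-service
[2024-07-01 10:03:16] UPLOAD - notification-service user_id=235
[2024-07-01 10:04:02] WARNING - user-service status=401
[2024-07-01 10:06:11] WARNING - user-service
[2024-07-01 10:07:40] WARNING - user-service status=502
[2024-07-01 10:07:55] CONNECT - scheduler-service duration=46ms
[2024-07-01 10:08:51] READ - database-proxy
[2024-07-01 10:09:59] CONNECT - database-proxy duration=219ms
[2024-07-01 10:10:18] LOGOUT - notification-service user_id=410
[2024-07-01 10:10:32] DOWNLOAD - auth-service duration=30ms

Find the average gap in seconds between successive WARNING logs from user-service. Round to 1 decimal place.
115.0

To calculate average interval:

1. Find all WARNING events for user-service in order
2. Calculate time gaps between consecutive events
3. Compute mean of gaps: 460 / 4 = 115.0 seconds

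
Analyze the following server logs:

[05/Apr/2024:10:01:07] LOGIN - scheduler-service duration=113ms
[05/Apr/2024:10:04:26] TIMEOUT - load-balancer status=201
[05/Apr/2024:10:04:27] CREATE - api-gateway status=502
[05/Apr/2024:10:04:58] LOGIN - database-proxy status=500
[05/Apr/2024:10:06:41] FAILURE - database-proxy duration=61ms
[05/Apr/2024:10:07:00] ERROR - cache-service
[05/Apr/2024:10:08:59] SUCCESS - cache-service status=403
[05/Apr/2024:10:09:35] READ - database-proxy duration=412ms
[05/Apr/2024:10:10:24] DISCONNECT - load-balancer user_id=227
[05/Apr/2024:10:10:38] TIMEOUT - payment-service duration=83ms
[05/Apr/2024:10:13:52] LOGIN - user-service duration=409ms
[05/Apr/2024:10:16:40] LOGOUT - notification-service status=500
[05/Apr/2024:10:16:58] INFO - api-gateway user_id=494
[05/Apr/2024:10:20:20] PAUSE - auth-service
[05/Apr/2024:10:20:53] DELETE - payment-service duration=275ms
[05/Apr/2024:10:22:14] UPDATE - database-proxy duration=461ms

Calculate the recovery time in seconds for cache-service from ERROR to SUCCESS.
119

To calculate recovery time:

1. Find ERROR event for cache-service: 05/Apr/2024:10:07:00
2. Find next SUCCESS event for cache-service: 05/Apr/2024:10:08:59
3. Recovery time: 05/Apr/2024:10:08:59 - 05/Apr/2024:10:07:00 = 119 seconds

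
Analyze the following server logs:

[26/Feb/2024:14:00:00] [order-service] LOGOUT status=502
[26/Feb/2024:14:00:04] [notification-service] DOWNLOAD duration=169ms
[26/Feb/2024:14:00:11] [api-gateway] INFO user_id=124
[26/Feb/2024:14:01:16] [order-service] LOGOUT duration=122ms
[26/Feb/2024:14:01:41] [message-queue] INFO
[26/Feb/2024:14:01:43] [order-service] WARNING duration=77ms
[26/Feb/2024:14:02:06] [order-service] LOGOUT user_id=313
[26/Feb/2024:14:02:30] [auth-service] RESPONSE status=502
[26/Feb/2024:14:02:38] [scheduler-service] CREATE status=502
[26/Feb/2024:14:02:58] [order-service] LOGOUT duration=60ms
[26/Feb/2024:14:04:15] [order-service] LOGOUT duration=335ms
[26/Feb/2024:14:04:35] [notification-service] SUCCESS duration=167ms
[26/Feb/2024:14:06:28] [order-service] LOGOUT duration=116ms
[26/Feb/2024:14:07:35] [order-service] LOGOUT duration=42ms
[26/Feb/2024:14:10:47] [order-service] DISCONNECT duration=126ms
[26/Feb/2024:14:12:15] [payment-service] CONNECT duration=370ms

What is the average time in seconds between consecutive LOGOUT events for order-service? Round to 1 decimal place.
75.8

To calculate average interval:

1. Find all LOGOUT events for order-service in order
2. Calculate time gaps between consecutive events
3. Compute mean of gaps: 455 / 6 = 75.8 seconds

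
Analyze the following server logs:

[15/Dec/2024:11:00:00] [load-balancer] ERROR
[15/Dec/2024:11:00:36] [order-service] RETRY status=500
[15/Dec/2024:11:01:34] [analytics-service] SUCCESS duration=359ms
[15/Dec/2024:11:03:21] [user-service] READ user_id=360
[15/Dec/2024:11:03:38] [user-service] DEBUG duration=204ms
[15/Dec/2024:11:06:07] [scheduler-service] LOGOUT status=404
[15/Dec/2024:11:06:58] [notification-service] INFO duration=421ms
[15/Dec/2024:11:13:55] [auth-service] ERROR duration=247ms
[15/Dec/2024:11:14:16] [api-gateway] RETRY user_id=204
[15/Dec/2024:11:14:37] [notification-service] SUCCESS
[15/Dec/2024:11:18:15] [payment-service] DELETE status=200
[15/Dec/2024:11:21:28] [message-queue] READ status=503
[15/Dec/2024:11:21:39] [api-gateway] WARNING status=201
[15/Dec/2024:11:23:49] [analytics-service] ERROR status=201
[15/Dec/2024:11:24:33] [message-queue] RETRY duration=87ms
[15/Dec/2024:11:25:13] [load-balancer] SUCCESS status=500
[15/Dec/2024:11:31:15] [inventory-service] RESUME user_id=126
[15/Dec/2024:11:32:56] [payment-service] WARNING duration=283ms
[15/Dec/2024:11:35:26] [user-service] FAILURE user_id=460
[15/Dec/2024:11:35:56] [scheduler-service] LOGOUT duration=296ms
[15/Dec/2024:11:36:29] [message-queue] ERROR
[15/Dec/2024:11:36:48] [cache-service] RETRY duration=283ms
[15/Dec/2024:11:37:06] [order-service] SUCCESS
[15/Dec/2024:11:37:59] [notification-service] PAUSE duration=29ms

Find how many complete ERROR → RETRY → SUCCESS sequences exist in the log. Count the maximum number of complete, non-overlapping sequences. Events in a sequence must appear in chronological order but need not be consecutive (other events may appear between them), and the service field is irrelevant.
4

To count sequences:

1. Look for pattern: ERROR → RETRY → SUCCESS
2. Greedily scan the log in chronological order, matching each sequence element in turn (ignoring service)
3. Each time the full pattern completes, increment the count and restart matching from the next event
4. Complete non-overlapping sequences found: 4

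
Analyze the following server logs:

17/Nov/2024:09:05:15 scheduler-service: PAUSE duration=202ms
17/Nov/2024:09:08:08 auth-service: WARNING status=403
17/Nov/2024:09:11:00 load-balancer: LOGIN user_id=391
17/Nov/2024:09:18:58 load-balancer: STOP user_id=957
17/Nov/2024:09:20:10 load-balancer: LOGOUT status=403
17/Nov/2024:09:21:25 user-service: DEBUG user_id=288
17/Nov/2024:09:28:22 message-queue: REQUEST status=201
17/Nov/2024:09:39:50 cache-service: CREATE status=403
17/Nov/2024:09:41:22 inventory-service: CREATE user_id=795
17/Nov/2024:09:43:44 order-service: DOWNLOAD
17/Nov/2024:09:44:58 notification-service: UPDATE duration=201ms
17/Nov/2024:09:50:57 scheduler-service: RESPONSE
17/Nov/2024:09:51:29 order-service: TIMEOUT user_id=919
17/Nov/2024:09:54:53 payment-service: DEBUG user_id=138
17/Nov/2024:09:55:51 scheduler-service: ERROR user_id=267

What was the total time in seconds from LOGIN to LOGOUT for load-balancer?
550

To calculate state duration:

1. Find LOGIN event for load-balancer: 17/Nov/2024:09:11:00
2. Find LOGOUT event for load-balancer: 17/Nov/2024:09:20:10
3. Calculate duration: 17/Nov/2024:09:20:10 - 17/Nov/2024:09:11:00 = 550 seconds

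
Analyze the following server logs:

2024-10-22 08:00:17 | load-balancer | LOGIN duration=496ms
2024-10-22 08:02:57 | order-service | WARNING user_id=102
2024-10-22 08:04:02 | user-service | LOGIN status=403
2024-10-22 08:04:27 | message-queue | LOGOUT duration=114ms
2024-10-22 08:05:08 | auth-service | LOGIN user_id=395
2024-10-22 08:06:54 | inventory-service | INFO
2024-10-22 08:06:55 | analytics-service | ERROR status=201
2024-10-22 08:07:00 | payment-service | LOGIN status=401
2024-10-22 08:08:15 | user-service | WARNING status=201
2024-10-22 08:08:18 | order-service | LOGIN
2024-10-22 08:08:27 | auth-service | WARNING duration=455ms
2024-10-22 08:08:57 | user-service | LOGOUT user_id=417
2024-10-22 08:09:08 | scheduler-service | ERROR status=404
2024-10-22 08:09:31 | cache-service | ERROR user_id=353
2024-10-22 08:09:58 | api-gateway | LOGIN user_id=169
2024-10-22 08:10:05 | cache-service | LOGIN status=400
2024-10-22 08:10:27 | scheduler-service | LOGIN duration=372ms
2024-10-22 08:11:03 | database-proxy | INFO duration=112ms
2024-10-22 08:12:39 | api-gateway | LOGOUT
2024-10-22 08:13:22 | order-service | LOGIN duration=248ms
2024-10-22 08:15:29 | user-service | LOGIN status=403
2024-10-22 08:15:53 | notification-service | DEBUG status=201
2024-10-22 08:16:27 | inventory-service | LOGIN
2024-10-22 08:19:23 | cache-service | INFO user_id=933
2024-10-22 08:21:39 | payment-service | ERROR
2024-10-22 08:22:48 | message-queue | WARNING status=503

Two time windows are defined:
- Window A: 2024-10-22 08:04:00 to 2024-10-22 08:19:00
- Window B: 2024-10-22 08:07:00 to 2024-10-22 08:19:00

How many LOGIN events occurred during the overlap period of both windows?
8

To find overlap events:

1. Window A: 2024-10-22 08:04:00 to 2024-10-22 08:19:00
2. Window B: 2024-10-22 08:07:00 to 2024-10-22 08:19:00
3. Overlap period: 2024-10-22 08:07:00 to 2024-10-22 08:19:00
4. Count LOGIN events in overlap: 8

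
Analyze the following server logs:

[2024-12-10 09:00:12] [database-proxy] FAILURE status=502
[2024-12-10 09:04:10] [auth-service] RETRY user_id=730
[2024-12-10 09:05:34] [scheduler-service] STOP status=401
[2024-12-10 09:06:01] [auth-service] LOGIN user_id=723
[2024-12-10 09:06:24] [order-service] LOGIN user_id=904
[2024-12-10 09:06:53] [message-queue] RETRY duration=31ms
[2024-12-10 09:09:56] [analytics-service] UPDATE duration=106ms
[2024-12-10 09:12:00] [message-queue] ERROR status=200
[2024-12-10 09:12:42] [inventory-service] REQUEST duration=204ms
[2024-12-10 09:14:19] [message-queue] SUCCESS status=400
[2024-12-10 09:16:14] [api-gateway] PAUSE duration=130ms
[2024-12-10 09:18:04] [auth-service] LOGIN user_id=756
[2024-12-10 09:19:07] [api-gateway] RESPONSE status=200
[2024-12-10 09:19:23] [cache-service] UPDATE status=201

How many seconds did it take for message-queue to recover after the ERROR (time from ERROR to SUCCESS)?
139

To calculate recovery time:

1. Find ERROR event for message-queue: 2024-12-10 09:12:00
2. Find next SUCCESS event for message-queue: 2024-12-10 09:14:19
3. Recovery time: 2024-12-10 09:14:19 - 2024-12-10 09:12:00 = 139 seconds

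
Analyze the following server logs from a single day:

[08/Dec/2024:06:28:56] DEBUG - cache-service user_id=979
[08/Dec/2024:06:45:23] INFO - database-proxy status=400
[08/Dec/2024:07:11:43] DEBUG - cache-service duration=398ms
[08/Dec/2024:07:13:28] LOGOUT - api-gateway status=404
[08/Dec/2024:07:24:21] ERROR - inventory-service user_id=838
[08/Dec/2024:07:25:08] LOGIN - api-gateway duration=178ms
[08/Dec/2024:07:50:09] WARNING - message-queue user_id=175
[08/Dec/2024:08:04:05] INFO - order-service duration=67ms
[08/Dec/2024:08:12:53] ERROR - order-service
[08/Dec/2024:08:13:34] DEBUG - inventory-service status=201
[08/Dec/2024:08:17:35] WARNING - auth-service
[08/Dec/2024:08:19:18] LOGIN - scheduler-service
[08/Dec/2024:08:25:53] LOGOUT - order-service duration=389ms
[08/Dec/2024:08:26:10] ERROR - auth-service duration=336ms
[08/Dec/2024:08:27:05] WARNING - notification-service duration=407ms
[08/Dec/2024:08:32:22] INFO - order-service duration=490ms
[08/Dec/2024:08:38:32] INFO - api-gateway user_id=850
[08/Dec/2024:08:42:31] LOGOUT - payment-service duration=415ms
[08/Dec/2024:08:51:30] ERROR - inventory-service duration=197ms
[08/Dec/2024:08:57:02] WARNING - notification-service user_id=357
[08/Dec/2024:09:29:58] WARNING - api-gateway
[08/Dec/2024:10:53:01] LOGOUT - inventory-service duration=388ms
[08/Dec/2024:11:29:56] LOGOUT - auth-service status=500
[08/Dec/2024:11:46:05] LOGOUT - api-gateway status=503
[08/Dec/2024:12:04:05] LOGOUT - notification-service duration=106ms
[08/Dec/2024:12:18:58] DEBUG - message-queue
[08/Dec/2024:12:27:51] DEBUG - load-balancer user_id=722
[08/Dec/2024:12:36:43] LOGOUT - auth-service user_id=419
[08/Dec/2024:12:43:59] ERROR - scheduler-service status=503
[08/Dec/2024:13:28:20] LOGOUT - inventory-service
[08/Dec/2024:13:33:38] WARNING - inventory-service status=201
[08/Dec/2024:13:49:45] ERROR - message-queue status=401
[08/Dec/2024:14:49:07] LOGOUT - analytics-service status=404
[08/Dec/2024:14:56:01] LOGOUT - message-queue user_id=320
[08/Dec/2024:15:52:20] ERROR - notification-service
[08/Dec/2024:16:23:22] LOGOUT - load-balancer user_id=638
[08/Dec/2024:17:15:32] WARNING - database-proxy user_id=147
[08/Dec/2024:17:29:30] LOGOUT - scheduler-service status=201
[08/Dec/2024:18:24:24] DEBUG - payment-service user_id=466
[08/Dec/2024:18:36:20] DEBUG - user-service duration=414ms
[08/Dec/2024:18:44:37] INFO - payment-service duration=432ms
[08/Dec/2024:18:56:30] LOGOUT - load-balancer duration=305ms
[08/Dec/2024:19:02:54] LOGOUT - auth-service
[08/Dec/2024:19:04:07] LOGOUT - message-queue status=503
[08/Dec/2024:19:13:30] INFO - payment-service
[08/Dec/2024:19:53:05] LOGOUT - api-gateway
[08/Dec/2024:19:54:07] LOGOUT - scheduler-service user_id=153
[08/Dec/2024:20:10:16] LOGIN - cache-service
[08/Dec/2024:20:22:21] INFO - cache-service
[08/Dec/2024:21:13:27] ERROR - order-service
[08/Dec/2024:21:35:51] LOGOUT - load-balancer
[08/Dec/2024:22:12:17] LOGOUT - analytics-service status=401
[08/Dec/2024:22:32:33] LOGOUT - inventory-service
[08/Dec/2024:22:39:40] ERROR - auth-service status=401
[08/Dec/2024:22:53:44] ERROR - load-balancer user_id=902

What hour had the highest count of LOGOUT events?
19

To find the peak hour:

1. Group all LOGOUT events by hour
2. Count events in each hour
3. Find hour with maximum count
4. Peak hour: 19 (with 4 events)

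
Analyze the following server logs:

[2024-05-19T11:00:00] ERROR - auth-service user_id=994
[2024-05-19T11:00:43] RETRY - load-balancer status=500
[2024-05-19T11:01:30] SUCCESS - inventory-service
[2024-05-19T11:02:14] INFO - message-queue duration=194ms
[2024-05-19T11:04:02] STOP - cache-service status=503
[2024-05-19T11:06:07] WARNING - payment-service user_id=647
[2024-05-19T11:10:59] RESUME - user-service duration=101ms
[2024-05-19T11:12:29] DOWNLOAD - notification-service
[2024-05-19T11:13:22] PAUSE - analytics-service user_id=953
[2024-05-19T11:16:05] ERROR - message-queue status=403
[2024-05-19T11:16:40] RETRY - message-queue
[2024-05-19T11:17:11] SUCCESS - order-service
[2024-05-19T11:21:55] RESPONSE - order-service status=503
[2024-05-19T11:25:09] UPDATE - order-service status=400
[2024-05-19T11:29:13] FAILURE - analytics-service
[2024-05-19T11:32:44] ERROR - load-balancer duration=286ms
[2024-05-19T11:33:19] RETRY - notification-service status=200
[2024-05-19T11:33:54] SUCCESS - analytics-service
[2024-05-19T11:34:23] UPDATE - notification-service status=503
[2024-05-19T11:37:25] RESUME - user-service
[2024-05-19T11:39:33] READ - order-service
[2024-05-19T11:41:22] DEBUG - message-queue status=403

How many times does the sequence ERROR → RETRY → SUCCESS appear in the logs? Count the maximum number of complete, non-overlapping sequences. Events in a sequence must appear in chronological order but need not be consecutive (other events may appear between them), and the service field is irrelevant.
3

To count sequences:

1. Look for pattern: ERROR → RETRY → SUCCESS
2. Greedily scan the log in chronological order, matching each sequence element in turn (ignoring service)
3. Each time the full pattern completes, increment the count and restart matching from the next event
4. Complete non-overlapping sequences found: 3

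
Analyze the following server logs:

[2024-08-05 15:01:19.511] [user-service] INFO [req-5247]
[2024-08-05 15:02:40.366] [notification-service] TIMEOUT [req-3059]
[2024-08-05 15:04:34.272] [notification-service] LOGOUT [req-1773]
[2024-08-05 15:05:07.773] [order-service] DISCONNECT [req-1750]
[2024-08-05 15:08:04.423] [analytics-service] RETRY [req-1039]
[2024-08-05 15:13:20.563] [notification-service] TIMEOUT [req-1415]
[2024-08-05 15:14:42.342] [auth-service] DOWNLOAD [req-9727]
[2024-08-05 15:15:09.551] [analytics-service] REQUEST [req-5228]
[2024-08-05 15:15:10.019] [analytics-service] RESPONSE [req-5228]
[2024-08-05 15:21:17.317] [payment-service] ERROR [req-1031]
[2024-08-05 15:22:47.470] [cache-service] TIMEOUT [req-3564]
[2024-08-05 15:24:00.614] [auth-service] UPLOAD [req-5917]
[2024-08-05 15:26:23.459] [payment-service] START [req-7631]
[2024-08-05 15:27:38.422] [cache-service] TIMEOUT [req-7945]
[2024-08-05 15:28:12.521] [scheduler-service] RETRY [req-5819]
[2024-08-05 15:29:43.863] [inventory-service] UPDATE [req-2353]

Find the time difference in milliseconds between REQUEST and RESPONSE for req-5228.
468

To calculate latency:

1. Find REQUEST with id req-5228: 2024-08-05 15:15:09.551
2. Find RESPONSE with id req-5228: 2024-08-05 15:15:10.019
3. Latency: 2024-08-05 15:15:10.019 - 2024-08-05 15:15:09.551 = 468ms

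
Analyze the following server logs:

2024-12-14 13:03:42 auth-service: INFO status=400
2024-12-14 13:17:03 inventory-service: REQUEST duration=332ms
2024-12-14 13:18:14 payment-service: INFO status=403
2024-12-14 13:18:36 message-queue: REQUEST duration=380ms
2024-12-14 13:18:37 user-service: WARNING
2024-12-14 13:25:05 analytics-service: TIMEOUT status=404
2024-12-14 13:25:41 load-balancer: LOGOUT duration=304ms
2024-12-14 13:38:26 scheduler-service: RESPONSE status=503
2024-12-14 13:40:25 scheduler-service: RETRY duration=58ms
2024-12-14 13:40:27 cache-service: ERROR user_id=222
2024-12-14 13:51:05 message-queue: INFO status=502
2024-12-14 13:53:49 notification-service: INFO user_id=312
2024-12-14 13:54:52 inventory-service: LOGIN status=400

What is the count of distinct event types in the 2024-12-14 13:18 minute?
3

To count unique event types:

1. Filter events in the minute starting at 2024-12-14 13:18
2. Extract event types from matching entries
3. Count unique types: 3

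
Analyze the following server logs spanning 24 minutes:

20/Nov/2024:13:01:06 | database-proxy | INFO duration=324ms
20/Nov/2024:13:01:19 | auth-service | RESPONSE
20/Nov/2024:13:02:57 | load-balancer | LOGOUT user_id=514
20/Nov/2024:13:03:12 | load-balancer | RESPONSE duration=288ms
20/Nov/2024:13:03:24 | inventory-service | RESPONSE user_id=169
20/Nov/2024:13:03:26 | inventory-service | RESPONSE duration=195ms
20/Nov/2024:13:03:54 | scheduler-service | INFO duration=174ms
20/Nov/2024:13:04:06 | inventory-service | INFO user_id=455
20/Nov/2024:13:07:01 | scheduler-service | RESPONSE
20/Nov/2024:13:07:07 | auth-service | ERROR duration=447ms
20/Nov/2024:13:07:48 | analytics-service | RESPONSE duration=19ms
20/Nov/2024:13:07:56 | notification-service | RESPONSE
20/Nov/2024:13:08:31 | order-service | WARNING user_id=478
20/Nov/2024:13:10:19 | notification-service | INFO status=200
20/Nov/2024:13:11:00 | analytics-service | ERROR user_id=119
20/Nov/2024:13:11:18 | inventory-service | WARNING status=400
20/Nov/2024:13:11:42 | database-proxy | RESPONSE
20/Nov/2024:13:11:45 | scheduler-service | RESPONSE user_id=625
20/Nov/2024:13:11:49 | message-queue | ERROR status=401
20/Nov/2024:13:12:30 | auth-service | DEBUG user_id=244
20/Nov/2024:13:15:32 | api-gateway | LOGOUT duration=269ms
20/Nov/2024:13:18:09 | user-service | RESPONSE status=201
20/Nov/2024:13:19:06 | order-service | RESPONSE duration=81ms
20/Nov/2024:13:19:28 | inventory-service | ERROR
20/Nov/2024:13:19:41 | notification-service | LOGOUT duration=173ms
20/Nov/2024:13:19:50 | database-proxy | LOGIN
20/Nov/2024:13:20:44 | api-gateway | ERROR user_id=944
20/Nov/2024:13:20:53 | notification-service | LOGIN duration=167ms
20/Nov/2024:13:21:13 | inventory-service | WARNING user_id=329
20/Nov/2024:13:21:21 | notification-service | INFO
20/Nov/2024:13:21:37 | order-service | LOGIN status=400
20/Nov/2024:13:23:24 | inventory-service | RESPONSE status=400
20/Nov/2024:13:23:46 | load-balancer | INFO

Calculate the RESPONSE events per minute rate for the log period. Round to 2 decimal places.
0.5

To calculate the rate:

1. Count total RESPONSE events: 12
2. Total time period: 24 minutes
3. Rate = 12 / 24 = 0.5 events per minute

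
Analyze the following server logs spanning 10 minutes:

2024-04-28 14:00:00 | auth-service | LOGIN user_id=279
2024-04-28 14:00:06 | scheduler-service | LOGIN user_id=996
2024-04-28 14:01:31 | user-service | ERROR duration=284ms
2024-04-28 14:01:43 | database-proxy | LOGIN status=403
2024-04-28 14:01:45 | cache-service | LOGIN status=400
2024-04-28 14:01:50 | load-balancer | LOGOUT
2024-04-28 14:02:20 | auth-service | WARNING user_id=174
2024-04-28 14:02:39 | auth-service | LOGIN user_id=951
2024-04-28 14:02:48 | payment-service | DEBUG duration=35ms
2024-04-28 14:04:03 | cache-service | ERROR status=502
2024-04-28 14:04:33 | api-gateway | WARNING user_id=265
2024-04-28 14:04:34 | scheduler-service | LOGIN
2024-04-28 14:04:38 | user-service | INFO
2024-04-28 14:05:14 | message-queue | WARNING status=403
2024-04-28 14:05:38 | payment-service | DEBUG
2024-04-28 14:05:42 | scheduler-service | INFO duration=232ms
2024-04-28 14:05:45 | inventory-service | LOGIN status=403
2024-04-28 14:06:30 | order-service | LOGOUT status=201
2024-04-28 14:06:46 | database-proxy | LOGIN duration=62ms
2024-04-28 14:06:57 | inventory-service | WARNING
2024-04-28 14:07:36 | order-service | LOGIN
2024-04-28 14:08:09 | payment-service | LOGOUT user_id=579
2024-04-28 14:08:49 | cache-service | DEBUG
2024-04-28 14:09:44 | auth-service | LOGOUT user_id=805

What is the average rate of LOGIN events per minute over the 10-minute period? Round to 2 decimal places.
0.9

To calculate the rate:

1. Count total LOGIN events: 9
2. Total time period: 10 minutes
3. Rate = 9 / 10 = 0.9 events per minute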